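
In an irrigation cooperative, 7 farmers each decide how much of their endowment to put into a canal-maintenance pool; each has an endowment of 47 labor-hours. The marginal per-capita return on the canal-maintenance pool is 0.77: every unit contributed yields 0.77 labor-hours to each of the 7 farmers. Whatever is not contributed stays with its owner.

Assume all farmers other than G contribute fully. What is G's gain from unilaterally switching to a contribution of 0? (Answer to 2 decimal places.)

10.81 labor-hours

Switching from a contribution of 47 to 0 lets G keep an extra 47 labor-hours, but lowers the canal-maintenance pool by 47, which costs G their own share of that drop: 0.77 × 47 = 36.19.
Net gain = 47 − 36.19 = 10.81. The private return per contributed unit (0.77) is below 1, so free-riding is indeed the best response regardless of what the others do.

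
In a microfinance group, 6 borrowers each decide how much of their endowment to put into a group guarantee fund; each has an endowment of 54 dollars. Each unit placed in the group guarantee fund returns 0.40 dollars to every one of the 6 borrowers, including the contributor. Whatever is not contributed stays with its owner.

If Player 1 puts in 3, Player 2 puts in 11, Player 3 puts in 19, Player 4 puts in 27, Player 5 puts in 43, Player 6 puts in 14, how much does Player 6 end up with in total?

Total contributed: 3 + 11 + 19 + 27 + 43 + 14 = 117.
Each receives 0.40 × 117 = 46.80 from the group guarantee fund.
Player 6 keeps 54 − 14 = 40, so Player 6's payoff is 40 + 46.80 = 86.80.

86.80 dollars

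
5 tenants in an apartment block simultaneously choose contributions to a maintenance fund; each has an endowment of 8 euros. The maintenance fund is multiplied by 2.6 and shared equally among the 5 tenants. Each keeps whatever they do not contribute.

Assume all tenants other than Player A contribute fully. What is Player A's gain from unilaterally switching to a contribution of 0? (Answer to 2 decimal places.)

3.84 euros

Switching from a contribution of 8 to 0 lets Player A keep an extra 8 euros, but lowers the maintenance fund by 8, which costs Player A their own share of that drop: 2.6/5 × 8 = 4.16.
Net gain = 8 − 4.16 = 3.84. The private return per contributed unit (0.5200) is below 1, so free-riding is indeed the best response regardless of what the others do.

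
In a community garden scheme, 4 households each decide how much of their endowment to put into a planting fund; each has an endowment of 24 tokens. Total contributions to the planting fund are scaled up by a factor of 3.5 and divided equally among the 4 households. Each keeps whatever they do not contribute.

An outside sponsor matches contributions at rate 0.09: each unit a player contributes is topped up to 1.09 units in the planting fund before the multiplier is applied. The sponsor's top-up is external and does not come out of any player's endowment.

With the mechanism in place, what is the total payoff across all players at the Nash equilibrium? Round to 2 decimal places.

96.00 tokens

The effective private return is 3.5 × 1.09 / 4 = 0.9538, which is still under 1, so the mechanism doesn't change anyone's dominant strategy: zero contribution.
At the Nash equilibrium no one contributes; group total payoff = 4 × 24 = 96.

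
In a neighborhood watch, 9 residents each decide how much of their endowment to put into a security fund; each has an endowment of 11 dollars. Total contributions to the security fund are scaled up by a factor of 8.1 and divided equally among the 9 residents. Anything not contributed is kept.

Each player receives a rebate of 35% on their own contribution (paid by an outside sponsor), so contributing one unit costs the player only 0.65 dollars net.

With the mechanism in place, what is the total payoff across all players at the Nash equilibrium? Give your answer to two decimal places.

836.55 dollars

The effective private return per unit is now (8.1/9) / 0.65 = 1.3846 > 1, so every player's dominant strategy flips to full contribution.
So the Nash equilibrium is full contribution by all 9; the group earns 9 × (11 × 0.35 + 8.1 × 11) = 836.55.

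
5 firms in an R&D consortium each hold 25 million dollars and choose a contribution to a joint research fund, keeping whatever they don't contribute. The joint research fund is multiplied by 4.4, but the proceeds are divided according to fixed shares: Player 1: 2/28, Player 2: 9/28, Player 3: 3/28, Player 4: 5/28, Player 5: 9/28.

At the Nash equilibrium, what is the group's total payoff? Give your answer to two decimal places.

A player with share s gets back 4.4·s per unit contributed, so full contribution is dominant for anyone with s > 1/4.4 = 0.2273 and zero contribution is dominant for anyone below.
Player 2 and Player 5 are above the threshold, contributing 25 each; the remaining 3 contribute 0. Total contributed: 50.
The joint research fund pays out 4.4 × 50 = 220.00 in total (split across the unequal shares, but the aggregate is all that matters for the group sum).
The 3 free-riders keep 25 each, adding 75. Group total = 75 + 220.00 = 295.00.

295.00 million dollars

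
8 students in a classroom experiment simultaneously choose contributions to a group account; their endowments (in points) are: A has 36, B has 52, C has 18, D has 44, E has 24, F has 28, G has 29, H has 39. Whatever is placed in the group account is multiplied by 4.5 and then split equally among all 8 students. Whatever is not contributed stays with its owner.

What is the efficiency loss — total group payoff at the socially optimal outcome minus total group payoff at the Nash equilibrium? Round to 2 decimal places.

The private return per contributed unit is 4.5/8 = 0.5625 < 1 for every player regardless of endowment, so the Nash equilibrium is zero contribution and the group total is Σ E_j = 36 + 52 + 18 + 44 + 24 + 28 + 29 + 39 = 270.
Each contributed unit returns 4.500 to the group, so the social optimum is full contribution by everyone: group total = 4.500 × 270 = 1215.00.
Efficiency loss = (4.500 − 1) × 270 = 945.00.

945.00 points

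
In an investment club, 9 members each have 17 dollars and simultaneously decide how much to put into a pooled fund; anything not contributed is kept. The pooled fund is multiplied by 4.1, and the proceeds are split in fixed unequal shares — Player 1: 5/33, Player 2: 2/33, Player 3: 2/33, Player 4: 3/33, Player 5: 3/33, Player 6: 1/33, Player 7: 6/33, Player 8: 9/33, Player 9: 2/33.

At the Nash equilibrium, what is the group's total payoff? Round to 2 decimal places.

205.70 dollars

For player j, contributing a unit is worthwhile iff 4.1 × (j's share) ≥ 1, i.e. iff j's share is at least 0.2439.
Only Player 8 (9/33) clears that bar, contributing 17; the remaining 8 contribute 0. Total contributed: 17.
The pooled fund pays out 4.1 × 17 = 69.70 in total (split across the unequal shares, but the aggregate is all that matters for the group sum).
The 8 free-riders keep 17 each, adding 136. Group total = 136 + 69.70 = 205.70.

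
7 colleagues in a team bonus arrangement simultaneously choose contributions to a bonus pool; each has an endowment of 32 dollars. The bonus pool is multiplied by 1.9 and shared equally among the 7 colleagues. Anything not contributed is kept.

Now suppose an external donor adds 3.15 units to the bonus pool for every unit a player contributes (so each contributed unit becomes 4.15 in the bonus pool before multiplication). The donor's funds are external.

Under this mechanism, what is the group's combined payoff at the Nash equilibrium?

1766.24 dollars

The effective private return per unit is now 1.9 × 4.15 / 7 = 1.1264 > 1, so every player's dominant strategy flips to full contribution.
At the Nash equilibrium everyone contributes 32. Group total payoff = 1.9 × 4.15 × 224 = 1766.24.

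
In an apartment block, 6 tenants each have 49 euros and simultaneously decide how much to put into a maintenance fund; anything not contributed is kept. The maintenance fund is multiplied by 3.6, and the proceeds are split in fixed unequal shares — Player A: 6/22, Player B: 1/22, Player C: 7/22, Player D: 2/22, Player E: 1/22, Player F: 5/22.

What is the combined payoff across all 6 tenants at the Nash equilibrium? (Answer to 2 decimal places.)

Player j's private return per contributed unit is 3.6 × (j's share). Contributing is weakly dominant for j when that share is at least 1/3.6 = 0.2778, and contributing 0 is dominant otherwise.
Player C alone (share 7/22) is above the threshold, contributing 49; the remaining 5 contribute 0. Total contributed: 49.
The maintenance fund pays out 3.6 × 49 = 176.40 in total (split across the unequal shares, but the aggregate is all that matters for the group sum).
The 5 free-riders keep 49 each, adding 245. Group total = 245 + 176.40 = 421.40.

421.40 euros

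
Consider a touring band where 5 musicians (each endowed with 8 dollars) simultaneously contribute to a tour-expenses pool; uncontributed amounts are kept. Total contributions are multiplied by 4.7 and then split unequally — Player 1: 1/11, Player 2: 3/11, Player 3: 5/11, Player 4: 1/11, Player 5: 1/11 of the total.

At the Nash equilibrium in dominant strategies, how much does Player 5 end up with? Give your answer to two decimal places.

14.84 dollars

Each unit j contributes comes back to j as 4.7 × (j's share), so j prefers to contribute only if that share exceeds 1/4.7 = 0.2128; otherwise keeping the unit dominates.
The shares above 0.2128 belong to Player 2 and Player 3, contributing 8 each; the remaining 3 contribute 0. Total contributed: 16.
Player 5 keeps 8 and receives 4.7 × 16 × 1/11 = 6.84 from the tour-expenses pool, for a payoff of 14.84.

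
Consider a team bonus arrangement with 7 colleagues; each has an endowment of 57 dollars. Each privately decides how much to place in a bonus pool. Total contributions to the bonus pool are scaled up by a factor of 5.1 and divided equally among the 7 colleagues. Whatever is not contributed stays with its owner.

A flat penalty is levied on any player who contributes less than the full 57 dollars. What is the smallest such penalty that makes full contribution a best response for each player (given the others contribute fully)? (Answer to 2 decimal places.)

Given the others contribute fully, the best deviation is to contribute 0 (any partial contribution still incurs the fine and gives up units whose private return 0.7286 is below 1).
Deviating from 57 to 0 saves 57 dollars but forfeits the deviator's share of the drop in the bonus pool: 5.1/7 × 57 = 41.53.
So the deviation gain is 57 − 41.53 = 15.47, and the fine must be at least 15.47 dollars to wipe it out.

15.47 dollars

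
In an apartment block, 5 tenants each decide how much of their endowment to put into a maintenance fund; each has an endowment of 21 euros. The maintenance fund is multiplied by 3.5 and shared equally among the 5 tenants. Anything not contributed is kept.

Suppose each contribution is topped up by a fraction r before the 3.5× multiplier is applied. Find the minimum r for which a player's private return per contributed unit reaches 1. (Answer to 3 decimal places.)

With matching at rate r, one contributed unit becomes (1 + r) in the maintenance fund and returns 3.5 × (1 + r) / 5 to the contributor.
Setting this equal to 1: 1 + r = 5/3.5 = 1.4286.
So the minimum matching rate is r = 1.4286 − 1 = 0.429.

0.429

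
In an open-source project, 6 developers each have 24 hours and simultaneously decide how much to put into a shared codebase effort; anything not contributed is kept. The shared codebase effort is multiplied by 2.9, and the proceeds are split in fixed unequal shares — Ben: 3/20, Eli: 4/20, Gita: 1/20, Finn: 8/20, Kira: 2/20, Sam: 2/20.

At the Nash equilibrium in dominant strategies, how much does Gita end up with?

For player j, contributing a unit is worthwhile iff 2.9 × (j's share) ≥ 1, i.e. iff j's share is at least 0.3448.
Finn alone (share 8/20) is above the threshold, contributing 24; the remaining 5 contribute 0. Total contributed: 24.
Gita keeps 24 and receives 2.9 × 24 × 1/20 = 3.48 from the shared codebase effort, for a payoff of 27.48.

27.48 hours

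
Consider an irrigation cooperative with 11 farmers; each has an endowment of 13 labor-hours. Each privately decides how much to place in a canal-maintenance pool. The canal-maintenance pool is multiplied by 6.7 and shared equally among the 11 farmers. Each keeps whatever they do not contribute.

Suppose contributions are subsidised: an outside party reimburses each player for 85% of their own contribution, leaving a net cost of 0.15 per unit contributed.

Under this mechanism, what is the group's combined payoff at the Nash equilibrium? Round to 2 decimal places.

The effective private return per unit is now (6.7/11) / 0.15 = 4.0606 > 1, so every player's dominant strategy flips to full contribution.
At the Nash equilibrium everyone contributes 13. Group total payoff = 11 × (13 × 0.85 + 6.7 × 13) = 1079.65.

1079.65 labor-hours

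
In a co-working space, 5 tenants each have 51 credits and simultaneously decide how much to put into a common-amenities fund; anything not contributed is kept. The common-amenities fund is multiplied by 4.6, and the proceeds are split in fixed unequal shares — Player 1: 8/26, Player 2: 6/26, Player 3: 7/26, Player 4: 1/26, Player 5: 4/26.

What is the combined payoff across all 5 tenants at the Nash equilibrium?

805.80 credits

For player j, contributing a unit is worthwhile iff 4.6 × (j's share) ≥ 1, i.e. iff j's share is at least 0.2174.
The shares above 0.2174 belong to Player 1, Player 2 and Player 3, contributing 51 each; the remaining 2 contribute 0. Total contributed: 153.
The common-amenities fund pays out 4.6 × 153 = 703.80 in total (split across the unequal shares, but the aggregate is all that matters for the group sum).
The 2 free-riders keep 51 each, adding 102. Group total = 102 + 703.80 = 805.80.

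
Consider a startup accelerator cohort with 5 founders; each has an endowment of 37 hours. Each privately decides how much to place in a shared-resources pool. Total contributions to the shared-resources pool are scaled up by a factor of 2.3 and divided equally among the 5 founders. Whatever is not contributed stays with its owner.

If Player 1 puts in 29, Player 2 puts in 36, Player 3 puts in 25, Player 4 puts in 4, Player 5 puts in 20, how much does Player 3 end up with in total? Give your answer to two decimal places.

Total contributed: 29 + 36 + 25 + 4 + 20 = 114.
Each receives 2.3 × 114 / 5 = 52.44 from the shared-resources pool.
Player 3 keeps 37 − 25 = 12, so Player 3's payoff is 12 + 52.44 = 64.44.

64.44 hours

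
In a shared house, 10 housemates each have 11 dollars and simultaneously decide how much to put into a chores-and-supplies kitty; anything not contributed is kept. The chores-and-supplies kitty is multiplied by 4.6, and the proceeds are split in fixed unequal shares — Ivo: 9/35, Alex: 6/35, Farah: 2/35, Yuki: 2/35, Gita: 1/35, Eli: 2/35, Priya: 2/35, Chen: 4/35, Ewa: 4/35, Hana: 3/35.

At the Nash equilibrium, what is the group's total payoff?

For player j, contributing a unit is worthwhile iff 4.6 × (j's share) ≥ 1, i.e. iff j's share is at least 0.2174.
The only share above 0.2174 is Ivo's 9/35, contributing 11; the remaining 9 contribute 0. Total contributed: 11.
The chores-and-supplies kitty pays out 4.6 × 11 = 50.60 in total (split across the unequal shares, but the aggregate is all that matters for the group sum).
The 9 free-riders keep 11 each, adding 99. Group total = 99 + 50.60 = 149.60.

149.60 dollars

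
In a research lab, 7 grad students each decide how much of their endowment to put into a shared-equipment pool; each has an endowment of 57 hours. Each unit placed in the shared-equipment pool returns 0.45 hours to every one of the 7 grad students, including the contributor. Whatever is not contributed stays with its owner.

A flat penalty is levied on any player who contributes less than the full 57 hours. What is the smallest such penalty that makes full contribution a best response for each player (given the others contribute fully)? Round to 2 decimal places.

31.35 hours

Given the others contribute fully, the best deviation is to contribute 0 (any partial contribution still incurs the fine and gives up units whose private return 0.45 is below 1).
Deviating from 57 to 0 saves 57 hours but forfeits the deviator's share of the drop in the shared-equipment pool: 0.45 × 57 = 25.65.
So the deviation gain is 57 − 25.65 = 31.35, and the fine must be at least 31.35 hours to wipe it out.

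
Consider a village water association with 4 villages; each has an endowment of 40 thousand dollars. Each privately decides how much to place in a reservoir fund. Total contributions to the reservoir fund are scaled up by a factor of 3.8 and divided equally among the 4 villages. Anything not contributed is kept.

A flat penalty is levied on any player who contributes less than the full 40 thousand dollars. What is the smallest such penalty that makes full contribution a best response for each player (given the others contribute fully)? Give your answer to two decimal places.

Given the others contribute fully, the best deviation is to contribute 0 (any partial contribution still incurs the fine and gives up units whose private return 0.9500 is below 1).
Deviating from 40 to 0 saves 40 thousand dollars but forfeits the deviator's share of the drop in the reservoir fund: 3.8/4 × 40 = 38.00.
So the deviation gain is 40 − 38.00 = 2.00, and the fine must be at least 2.00 thousand dollars to wipe it out.

2.00 thousand dollars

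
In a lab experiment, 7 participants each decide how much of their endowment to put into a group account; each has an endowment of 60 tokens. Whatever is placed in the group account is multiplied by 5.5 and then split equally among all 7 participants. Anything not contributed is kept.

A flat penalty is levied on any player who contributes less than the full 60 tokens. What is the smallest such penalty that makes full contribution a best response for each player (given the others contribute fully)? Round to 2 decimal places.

12.86 tokens

Given the others contribute fully, the best deviation is to contribute 0 (any partial contribution still incurs the fine and gives up units whose private return 0.7857 is below 1).
Deviating from 60 to 0 saves 60 tokens but forfeits the deviator's share of the drop in the group account: 5.5/7 × 60 = 47.14.
So the deviation gain is 60 − 47.14 = 12.86, and the fine must be at least 12.86 tokens to wipe it out.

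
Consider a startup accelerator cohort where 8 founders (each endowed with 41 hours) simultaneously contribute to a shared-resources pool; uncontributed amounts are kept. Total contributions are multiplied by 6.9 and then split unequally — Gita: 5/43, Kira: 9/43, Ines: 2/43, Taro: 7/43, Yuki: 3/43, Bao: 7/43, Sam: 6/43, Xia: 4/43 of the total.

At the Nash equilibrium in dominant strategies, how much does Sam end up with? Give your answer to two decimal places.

159.42 hours

Each unit j contributes comes back to j as 6.9 × (j's share), so j prefers to contribute only if that share exceeds 1/6.9 = 0.1449; otherwise keeping the unit dominates.
Kira, Taro and Bao are above the threshold, contributing 41 each; the remaining 5 contribute 0. Total contributed: 123.
Sam keeps 41 and receives 6.9 × 123 × 6/43 = 118.42 from the shared-resources pool, for a payoff of 159.42.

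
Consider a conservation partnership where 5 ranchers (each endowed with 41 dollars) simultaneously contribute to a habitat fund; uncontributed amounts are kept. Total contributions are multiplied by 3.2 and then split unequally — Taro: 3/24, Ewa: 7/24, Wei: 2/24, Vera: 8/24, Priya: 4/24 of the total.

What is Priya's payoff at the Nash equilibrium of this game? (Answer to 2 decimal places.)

62.87 dollars

A player with share s gets back 3.2·s per unit contributed, so full contribution is dominant for anyone with s > 1/3.2 = 0.3125 and zero contribution is dominant for anyone below.
Vera alone (share 8/24) is above the threshold, contributing 41; the remaining 4 contribute 0. Total contributed: 41.
Priya keeps 41 and receives 3.2 × 41 × 4/24 = 21.87 from the habitat fund, for a payoff of 62.87.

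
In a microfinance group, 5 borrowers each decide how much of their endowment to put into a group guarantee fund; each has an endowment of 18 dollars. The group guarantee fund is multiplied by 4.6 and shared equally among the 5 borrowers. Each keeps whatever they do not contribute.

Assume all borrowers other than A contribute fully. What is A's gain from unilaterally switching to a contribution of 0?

1.44 dollars

Switching from a contribution of 18 to 0 lets A keep an extra 18 dollars, but lowers the group guarantee fund by 18, which costs A their own share of that drop: 4.6/5 × 18 = 16.56.
Net gain = 18 − 16.56 = 1.44. The private return per contributed unit (0.9200) is below 1, so free-riding is indeed the best response regardless of what the others do.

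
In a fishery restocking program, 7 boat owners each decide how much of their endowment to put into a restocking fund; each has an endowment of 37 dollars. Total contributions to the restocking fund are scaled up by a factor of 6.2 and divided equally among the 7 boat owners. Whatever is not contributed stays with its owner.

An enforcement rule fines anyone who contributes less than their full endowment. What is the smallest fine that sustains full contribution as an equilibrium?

4.23 dollars

Given the others contribute fully, the best deviation is to contribute 0 (any partial contribution still incurs the fine and gives up units whose private return 0.8857 is below 1).
Deviating from 37 to 0 saves 37 dollars but forfeits the deviator's share of the drop in the restocking fund: 6.2/7 × 37 = 32.77.
So the deviation gain is 37 − 32.77 = 4.23, and the fine must be at least 4.23 dollars to wipe it out.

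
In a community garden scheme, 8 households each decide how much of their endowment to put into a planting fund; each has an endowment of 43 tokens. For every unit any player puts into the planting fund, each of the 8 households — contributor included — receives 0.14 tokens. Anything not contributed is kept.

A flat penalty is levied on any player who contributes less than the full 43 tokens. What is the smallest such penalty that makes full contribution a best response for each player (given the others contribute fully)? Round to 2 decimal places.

Given the others contribute fully, the best deviation is to contribute 0 (any partial contribution still incurs the fine and gives up units whose private return 0.14 is below 1).
Deviating from 43 to 0 saves 43 tokens but forfeits the deviator's share of the drop in the planting fund: 0.14 × 43 = 6.02.
So the deviation gain is 43 − 6.02 = 36.98, and the fine must be at least 36.98 tokens to wipe it out.

36.98 tokens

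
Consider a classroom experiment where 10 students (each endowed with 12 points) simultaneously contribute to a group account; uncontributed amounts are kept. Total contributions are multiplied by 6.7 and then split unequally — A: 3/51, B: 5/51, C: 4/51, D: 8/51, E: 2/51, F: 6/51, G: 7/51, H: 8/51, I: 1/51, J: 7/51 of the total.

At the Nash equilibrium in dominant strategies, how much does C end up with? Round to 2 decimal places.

24.61 points

Player j's private return per contributed unit is 6.7 × (j's share). Contributing is weakly dominant for j when that share is at least 1/6.7 = 0.1493, and contributing 0 is dominant otherwise.
The shares above 0.1493 belong to D and H, contributing 12 each; the remaining 8 contribute 0. Total contributed: 24.
C keeps 12 and receives 6.7 × 24 × 4/51 = 12.61 from the group account, for a payoff of 24.61.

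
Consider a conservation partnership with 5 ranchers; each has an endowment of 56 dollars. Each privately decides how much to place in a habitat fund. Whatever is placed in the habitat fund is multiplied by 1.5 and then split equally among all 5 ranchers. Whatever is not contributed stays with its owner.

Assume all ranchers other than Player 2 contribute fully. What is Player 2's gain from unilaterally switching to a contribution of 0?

Switching from a contribution of 56 to 0 lets Player 2 keep an extra 56 dollars, but lowers the habitat fund by 56, which costs Player 2 their own share of that drop: 1.5/5 × 56 = 16.80.
Net gain = 56 − 16.80 = 39.20. The private return per contributed unit (0.3000) is below 1, so free-riding is indeed the best response regardless of what the others do.

39.20 dollars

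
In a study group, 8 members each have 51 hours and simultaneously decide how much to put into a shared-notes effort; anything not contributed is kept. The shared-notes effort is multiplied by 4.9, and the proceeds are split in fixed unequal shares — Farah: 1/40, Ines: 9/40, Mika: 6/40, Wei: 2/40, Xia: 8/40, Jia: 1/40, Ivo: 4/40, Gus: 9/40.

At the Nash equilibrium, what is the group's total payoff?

805.80 hours

Each unit j contributes comes back to j as 4.9 × (j's share), so j prefers to contribute only if that share exceeds 1/4.9 = 0.2041; otherwise keeping the unit dominates.
Ines and Gus clear that bar, contributing 51 each; the remaining 6 contribute 0. Total contributed: 102.
The shared-notes effort pays out 4.9 × 102 = 499.80 in total (split across the unequal shares, but the aggregate is all that matters for the group sum).
The 6 free-riders keep 51 each, adding 306. Group total = 306 + 499.80 = 805.80.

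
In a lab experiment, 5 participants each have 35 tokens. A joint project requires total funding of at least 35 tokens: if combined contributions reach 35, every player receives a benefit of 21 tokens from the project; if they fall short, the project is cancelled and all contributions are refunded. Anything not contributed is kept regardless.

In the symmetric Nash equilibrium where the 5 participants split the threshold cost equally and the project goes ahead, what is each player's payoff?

49 tokens

Equal share of the threshold: 35/5 = 7.
At this profile no one gains by cutting their contribution: any cut drops the total below 35, the project is cancelled, contributions are refunded, and the deviator ends with 35, which is less than 35 − 7 + 21 = 49. Contributing more than 7 just wastes the excess. So contributing exactly 7 is a best response.
Each player's payoff: 35 − 7 + 21 = 49.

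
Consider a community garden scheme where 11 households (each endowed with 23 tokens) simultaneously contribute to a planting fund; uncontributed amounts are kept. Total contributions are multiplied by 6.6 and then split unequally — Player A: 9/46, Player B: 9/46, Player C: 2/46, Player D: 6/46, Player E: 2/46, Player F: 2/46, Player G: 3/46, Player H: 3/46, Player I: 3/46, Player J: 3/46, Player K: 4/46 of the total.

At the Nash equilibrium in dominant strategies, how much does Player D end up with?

A player with share s gets back 6.6·s per unit contributed, so full contribution is dominant for anyone with s > 1/6.6 = 0.1515 and zero contribution is dominant for anyone below.
Player A and Player B are above the threshold, contributing 23 each; the remaining 9 contribute 0. Total contributed: 46.
Player D keeps 23 and receives 6.6 × 46 × 6/46 = 39.60 from the planting fund, for a payoff of 62.60.

62.60 tokens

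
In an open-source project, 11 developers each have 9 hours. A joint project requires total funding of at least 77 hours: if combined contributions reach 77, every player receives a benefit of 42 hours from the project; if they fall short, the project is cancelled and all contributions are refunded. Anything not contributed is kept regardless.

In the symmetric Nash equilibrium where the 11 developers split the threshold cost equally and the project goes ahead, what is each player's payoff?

44 hours

Equal share of the threshold: 77/11 = 7.
At this profile no one gains by cutting their contribution: any cut drops the total below 77, the project is cancelled, contributions are refunded, and the deviator ends with 9, which is less than 9 − 7 + 42 = 44. Contributing more than 7 just wastes the excess. So contributing exactly 7 is a best response.
Each player's payoff: 9 − 7 + 42 = 44.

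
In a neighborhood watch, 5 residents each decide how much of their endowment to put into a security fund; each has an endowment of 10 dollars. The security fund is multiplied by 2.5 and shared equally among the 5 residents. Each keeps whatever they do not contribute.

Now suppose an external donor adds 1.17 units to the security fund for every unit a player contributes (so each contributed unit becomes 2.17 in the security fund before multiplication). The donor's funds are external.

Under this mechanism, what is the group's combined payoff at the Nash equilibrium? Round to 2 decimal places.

271.25 dollars

The effective private return per unit is now 2.5 × 2.17 / 5 = 1.0850 > 1, so every player's dominant strategy flips to full contribution.
So the Nash equilibrium is full contribution by all 5; the group earns 2.5 × 2.17 × 50 = 271.25.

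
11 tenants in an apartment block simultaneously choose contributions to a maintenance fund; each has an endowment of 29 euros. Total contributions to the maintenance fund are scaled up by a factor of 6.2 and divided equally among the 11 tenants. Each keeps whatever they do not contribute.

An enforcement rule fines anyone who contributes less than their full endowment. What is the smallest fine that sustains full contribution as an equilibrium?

12.65 euros

Given the others contribute fully, the best deviation is to contribute 0 (any partial contribution still incurs the fine and gives up units whose private return 0.5636 is below 1).
Deviating from 29 to 0 saves 29 euros but forfeits the deviator's share of the drop in the maintenance fund: 6.2/11 × 29 = 16.35.
So the deviation gain is 29 − 16.35 = 12.65, and the fine must be at least 12.65 euros to wipe it out.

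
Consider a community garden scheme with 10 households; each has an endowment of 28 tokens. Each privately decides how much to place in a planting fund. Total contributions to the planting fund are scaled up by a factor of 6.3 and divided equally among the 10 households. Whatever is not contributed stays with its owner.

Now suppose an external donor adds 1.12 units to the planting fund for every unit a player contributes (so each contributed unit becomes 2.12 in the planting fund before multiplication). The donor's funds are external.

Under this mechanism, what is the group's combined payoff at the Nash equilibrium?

3739.68 tokens

With the mechanism, a contributed unit returns 6.3 × 2.12 / 10 = 1.3356 per unit of net cost to the contributor — now above 1 — so contributing fully is weakly dominant for every player.
So the Nash equilibrium is full contribution by all 10; the group earns 6.3 × 2.12 × 280 = 3739.68.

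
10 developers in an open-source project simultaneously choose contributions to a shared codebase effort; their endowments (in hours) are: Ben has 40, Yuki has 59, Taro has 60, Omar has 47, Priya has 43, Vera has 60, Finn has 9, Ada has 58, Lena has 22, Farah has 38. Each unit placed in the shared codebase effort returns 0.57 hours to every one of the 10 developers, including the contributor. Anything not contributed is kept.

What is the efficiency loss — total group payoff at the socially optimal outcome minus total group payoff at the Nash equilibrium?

2049.20 hours

The private return per contributed unit is 0.57 < 1 for everyone, so the Nash equilibrium is zero contribution and the group total is Σ E_j = 40 + 59 + 60 + 47 + 43 + 60 + 9 + 58 + 22 + 38 = 436.
Each contributed unit returns 5.700 to the group, so the social optimum is full contribution by everyone: group total = 5.700 × 436 = 2485.20.
Efficiency loss = (5.700 − 1) × 436 = 2049.20.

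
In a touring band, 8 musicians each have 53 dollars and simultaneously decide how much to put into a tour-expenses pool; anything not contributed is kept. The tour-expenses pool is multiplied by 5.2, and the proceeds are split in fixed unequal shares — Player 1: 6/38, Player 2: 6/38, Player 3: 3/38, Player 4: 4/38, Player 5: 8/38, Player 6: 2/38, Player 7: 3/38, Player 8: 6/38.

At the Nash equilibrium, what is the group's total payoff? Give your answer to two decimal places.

646.60 dollars

For player j, contributing a unit is worthwhile iff 5.2 × (j's share) ≥ 1, i.e. iff j's share is at least 0.1923.
Only Player 5 (8/38) clears that bar, contributing 53; the remaining 7 contribute 0. Total contributed: 53.
The tour-expenses pool pays out 5.2 × 53 = 275.60 in total (split across the unequal shares, but the aggregate is all that matters for the group sum).
The 7 free-riders keep 53 each, adding 371. Group total = 371 + 275.60 = 646.60.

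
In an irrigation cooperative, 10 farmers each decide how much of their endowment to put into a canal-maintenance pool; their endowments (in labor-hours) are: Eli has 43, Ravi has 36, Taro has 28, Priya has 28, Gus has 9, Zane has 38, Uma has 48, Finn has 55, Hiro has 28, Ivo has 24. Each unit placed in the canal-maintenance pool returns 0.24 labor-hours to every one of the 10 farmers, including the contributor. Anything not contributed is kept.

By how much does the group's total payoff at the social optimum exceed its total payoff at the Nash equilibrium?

The private return per contributed unit is 0.24 < 1 for everyone, so the Nash equilibrium is zero contribution and the group total is Σ E_j = 43 + 36 + 28 + 28 + 9 + 38 + 48 + 55 + 28 + 24 = 337.
Each contributed unit returns 2.400 to the group, so the social optimum is full contribution by everyone: group total = 2.400 × 337 = 808.80.
Efficiency loss = (2.400 − 1) × 337 = 471.80.

471.80 labor-hours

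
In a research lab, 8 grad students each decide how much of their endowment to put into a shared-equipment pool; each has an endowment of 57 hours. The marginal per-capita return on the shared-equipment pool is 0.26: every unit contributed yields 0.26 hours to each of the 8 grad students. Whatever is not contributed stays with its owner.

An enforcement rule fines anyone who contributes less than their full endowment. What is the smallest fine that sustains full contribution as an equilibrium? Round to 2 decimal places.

42.18 hours

Given the others contribute fully, the best deviation is to contribute 0 (any partial contribution still incurs the fine and gives up units whose private return 0.26 is below 1).
Deviating from 57 to 0 saves 57 hours but forfeits the deviator's share of the drop in the shared-equipment pool: 0.26 × 57 = 14.82.
So the deviation gain is 57 − 14.82 = 42.18, and the fine must be at least 42.18 hours to wipe it out.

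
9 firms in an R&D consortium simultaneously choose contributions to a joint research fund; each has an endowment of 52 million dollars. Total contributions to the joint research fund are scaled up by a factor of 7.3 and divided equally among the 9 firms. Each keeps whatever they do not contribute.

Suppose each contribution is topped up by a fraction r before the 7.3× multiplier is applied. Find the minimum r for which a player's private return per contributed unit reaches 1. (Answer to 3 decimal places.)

0.233

With matching at rate r, one contributed unit becomes (1 + r) in the joint research fund and returns 7.3 × (1 + r) / 9 to the contributor.
Setting this equal to 1: 1 + r = 9/7.3 = 1.2329.
So the minimum matching rate is r = 1.2329 − 1 = 0.233.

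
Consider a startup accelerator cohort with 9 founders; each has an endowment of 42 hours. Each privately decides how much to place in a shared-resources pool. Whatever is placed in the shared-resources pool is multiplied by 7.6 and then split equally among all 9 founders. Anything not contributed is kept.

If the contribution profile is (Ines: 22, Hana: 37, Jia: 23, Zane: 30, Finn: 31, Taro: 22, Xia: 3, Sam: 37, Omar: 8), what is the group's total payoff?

1783.80 hours

Total contributed: 22 + 37 + 23 + 30 + 31 + 22 + 3 + 37 + 8 = 213; total kept: 9 × 42 − 213 = 165.
The shared-resources pool pays out 7.6 × 213 = 1618.80 in aggregate.
Group total = 165 + 1618.80 = 1783.80.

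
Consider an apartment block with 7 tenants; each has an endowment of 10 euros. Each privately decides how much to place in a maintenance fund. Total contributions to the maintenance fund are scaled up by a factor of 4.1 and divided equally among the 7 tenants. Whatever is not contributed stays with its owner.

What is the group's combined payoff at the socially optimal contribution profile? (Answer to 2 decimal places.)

287.00 euros

Each contributed unit returns 4.100 to the group as a whole (0.5857 to each of 7 players), which exceeds 1, so the social optimum is full contribution: group total = 4.100 × 70 = 287.00.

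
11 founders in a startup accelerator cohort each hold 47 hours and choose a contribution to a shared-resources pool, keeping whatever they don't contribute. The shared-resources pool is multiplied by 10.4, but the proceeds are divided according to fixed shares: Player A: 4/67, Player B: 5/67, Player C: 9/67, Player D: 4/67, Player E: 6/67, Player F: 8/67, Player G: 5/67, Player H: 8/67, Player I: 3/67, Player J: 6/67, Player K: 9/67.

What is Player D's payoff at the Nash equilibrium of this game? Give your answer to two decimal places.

163.73 hours

Each unit j contributes comes back to j as 10.4 × (j's share), so j prefers to contribute only if that share exceeds 1/10.4 = 0.0962; otherwise keeping the unit dominates.
The shares above 0.0962 belong to Player C, Player F, Player H and Player K, contributing 47 each; the remaining 7 contribute 0. Total contributed: 188.
Player D keeps 47 and receives 10.4 × 188 × 4/67 = 116.73 from the shared-resources pool, for a payoff of 163.73.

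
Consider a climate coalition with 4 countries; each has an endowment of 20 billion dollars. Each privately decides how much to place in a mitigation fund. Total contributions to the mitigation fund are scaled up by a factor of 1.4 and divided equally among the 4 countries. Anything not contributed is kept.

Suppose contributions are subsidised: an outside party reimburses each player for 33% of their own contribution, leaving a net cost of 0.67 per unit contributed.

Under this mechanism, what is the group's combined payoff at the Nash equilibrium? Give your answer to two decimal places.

80.00 billion dollars

The effective private return is (1.4/4) / 0.67 = 0.5224, which is still under 1, so the mechanism doesn't change anyone's dominant strategy: zero contribution.
Everyone keeps their endowment and the group total is 4 × 20 = 80.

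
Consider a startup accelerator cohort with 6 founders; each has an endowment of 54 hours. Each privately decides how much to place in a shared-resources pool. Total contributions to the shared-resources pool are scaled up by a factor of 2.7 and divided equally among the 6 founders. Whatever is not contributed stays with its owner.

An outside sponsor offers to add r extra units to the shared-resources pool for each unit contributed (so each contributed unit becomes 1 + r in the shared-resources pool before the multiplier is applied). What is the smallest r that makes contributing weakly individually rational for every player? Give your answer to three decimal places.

With matching at rate r, one contributed unit becomes (1 + r) in the shared-resources pool and returns 2.7 × (1 + r) / 6 to the contributor.
Setting this equal to 1: 1 + r = 6/2.7 = 2.2222.
So the minimum matching rate is r = 2.2222 − 1 = 1.222.

1.222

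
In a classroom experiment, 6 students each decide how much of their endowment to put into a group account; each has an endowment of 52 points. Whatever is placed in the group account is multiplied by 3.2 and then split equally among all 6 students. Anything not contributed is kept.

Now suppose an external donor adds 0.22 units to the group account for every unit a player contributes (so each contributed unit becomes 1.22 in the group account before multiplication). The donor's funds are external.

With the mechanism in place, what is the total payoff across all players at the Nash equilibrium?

312.00 points

With the mechanism, a contributed unit returns 3.2 × 1.22 / 6 = 0.6507 per unit of net cost — still below 1 — so contributing 0 remains dominant for every player.
At the Nash equilibrium no one contributes; group total payoff = 6 × 52 = 312.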